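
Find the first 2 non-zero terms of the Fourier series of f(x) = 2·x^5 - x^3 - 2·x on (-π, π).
(-82·π^2 + 4·π^4 + 488)·sin(x) + (-2·π^4 - 29/2 + 11·π^2)·sin(2·x)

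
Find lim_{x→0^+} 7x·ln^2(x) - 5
The product is a 0·∞ indeterminate form at x → 0⁺.
Rewrite the product as 7·ln^2(x) / x^(-1) and apply L'Hôpital, or use the standard hierarchy x^(-1) ≫ |ln x|^2 as x → 0⁺.
The indeterminate product → 0, so the limit = -5.

Final answer: -5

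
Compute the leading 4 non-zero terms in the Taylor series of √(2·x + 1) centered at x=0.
x^3/2 - x^2/2 + x + 1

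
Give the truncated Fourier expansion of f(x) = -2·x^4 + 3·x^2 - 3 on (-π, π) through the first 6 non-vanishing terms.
(-108 + 16·π^2)·cos(x) + (9 - 4·π^2)·cos(2·x) + (-68/27 + 16·π^2/9)·cos(3·x) + (9/8 - π^2)·cos(4·x) + (-396/625 + 16·π^2/25)·cos(5·x) - 2·π^4/5 - 3 + π^2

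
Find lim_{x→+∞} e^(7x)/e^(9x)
This is an ∞/∞ indeterminate form as x → +∞.
Rewrite e^(7x)/e^(9x) = e^((7−9)x) = e^(-2x); the exponent coefficient is -2 < 0 so e^(-2x) → 0.
Limit = 0.

Final answer: 0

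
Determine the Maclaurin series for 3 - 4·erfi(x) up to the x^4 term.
-8·x^3/(3·√(π)) - 8·x/√(π) + 3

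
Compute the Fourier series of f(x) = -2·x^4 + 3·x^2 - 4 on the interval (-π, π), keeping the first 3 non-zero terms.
(-108 + 16·π^2)·cos(x) + (9 - 4·π^2)·cos(2·x) - 2·π^4/5 - 4 + π^2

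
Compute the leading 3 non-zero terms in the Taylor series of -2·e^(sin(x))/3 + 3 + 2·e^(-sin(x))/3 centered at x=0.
4·x^5/45 - 4·x/3 + 3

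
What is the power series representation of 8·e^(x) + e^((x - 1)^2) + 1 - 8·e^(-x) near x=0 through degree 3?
x^3·(8/3 - 10·e/3) + 3·e·x^2 + x·(16 - 2·e) + 1 + e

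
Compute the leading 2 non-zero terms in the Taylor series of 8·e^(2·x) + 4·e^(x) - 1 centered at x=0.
20·x + 11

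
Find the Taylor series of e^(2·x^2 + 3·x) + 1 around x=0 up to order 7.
9791·x^7/560 + 4343·x^6/240 + 681·x^5/40 + 115·x^4/8 + 21·x^3/2 + 13·x^2/2 + 3·x + 2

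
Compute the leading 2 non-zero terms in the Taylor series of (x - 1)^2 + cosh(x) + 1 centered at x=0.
3 - 2·x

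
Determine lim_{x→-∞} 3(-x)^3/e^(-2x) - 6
The quotient is an ∞/∞ indeterminate form as x → -∞.
Compare growth rates of the dominant terms (exponentials ≫ polynomials ≫ logarithms), or apply L'Hôpital's rule; the quotient → 0.
Adding the constant: 0 - 6 = -6. Limit = -6.

Final answer: -6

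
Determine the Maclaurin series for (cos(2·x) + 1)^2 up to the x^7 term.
-136·x^6/45 + 20·x^4/3 - 8·x^2 + 4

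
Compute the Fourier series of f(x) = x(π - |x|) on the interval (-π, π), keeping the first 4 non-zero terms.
8·sin(x)/π + 8·sin(3·x)/(27·π) + 8·sin(5·x)/(125·π) + 8·sin(7·x)/(343·π)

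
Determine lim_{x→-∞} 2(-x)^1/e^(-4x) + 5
The quotient is an ∞/∞ indeterminate form as x → -∞.
Compare growth rates of the dominant terms (exponentials ≫ polynomials ≫ logarithms), or apply L'Hôpital's rule; the quotient → 0.
Adding the constant: 0 + 5 = 5. Limit = 5.

Final answer: 5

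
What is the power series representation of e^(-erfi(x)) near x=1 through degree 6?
e^(-erfi(1)) - 2·e·e^(-erfi(1))·(x - 1)/√(π) + (-2·e·π + 2·√(π)·e^(2))·e^(-erfi(1))·(x - 1)^2/π^(3/2) + (-4·π^(3/2)·e^(3) - 6·e·π^(5/2) + 12·π^2·e^(2))·e^(-erfi(1))·(x - 1)^3/(3·π^3) + (-12·π^(7/2)·e^(3) - 5·e·π^(9/2) + 2·π^3·e^(4) + 18·π^4·e^(2))·e^(-erfi(1))·(x - 1)^4/(3·π^5) + (-120·π^6·e^(3) - 4·π^5·e^(5) - 19·e·π^7 + 40·π^(11/2)·e^(4) + 110·π^(13/2)·e^(2))·e^(-erfi(1))·(x - 1)^5/(15·π^(15/2)) + (-570·π^9·e^(3) - 60·π^8·e^(5) - 39·e·π^10 + 4·π^(15/2)·e^(6) + 354·π^(19/2)·e^(2) + 300·π^(17/2)·e^(4))·e^(-erfi(1))·(x - 1)^6/(45·π^(21/2))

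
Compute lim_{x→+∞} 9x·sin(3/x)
As x → +∞: let u = 3/x → 0⁺; then 9·x·sin(3/x) = 9·3·sin(u)/u → 9·3·1 = 27.
Limit = 27.

Final answer: 27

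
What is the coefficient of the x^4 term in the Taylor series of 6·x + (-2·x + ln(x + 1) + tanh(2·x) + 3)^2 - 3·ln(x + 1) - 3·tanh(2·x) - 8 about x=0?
Expand to order 4: 6·x + (-2·x + ln(x + 1) + tanh(2·x) + 3)^2 - 3·ln(x + 1) - 3·tanh(2·x) - 8 = -31·x^4/6 - 8·x^3 - x^2/2 + 3·x + 1 + O(x^5).
The coefficient of x^4 is -31/6.

Final answer: -31/6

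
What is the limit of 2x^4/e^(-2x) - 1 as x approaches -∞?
The quotient is an ∞/∞ indeterminate form as x → -∞.
Compare growth rates of the dominant terms (exponentials ≫ polynomials ≫ logarithms), or apply L'Hôpital's rule; the quotient → 0.
Adding the constant: 0 - 1 = -1. Limit = -1.

Final answer: -1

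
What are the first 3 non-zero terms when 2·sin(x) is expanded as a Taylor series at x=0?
x^5/60 - x^3/3 + 2·x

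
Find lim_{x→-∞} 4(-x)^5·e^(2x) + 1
The product is a 0·∞ indeterminate form at x → -∞.
Rewrite the product as 4(-x)^5 / e^(-2x) (an ∞/∞ form) and apply L'Hôpital, or use the standard hierarchy e^(2|x|) ≫ |(-x)^5| as x → -∞.
The indeterminate product → 0, so the limit = 1.

Final answer: 1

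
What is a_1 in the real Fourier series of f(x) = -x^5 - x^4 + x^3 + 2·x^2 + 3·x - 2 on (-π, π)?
a_1 = (1/π) ∫_{-π}^{π} f(x)·cos(1x) dx.
Evaluate the integral (use parity and integration by parts as needed): a_1 = -56 + 8·π^2.

Final answer: -56 + 8·π^2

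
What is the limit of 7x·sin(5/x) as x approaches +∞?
As x → +∞: let u = 5/x → 0⁺; then 7·x·sin(5/x) = 7·5·sin(u)/u → 7·5·1 = 35.
Limit = 35.

Final answer: 35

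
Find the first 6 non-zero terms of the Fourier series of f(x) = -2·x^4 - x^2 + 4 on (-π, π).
(-92 + 16·π^2)·cos(x) + (5 - 4·π^2)·cos(2·x) + (-20/27 + 16·π^2/9)·cos(3·x) + (1/8 - π^2)·cos(4·x) + (4/625 + 16·π^2/25)·cos(5·x) - 2·π^4/5 - π^2/3 + 4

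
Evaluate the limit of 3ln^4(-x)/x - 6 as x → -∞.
The quotient is an ∞/∞ indeterminate form as x → -∞.
Compare growth rates of the dominant terms (exponentials ≫ polynomials ≫ logarithms), or apply L'Hôpital's rule; the quotient → 0.
Adding the constant: 0 - 6 = -6. Limit = -6.

Final answer: -6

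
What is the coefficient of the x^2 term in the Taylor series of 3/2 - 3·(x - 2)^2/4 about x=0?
Expand to order 2: 3/2 - 3·(x - 2)^2/4 = -3·x^2/4 + 3·x - 3/2 + O(x^3).
The coefficient of x^2 is -3/4.

Final answer: -3/4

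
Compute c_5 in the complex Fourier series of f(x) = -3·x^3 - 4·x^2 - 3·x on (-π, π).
Compute the real Fourier coefficients first: a_5 = 16/25, b_5 = -6·π^2/5 - 114/125.
Then c_5 = (a_5 − i·b_5)/2 = 8/25 + 57·i/125 + 3·i·π^2/5.

Final answer: 8/25 + 57·i/125 + 3·i·π^2/5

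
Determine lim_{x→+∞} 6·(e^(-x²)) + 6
Evaluate the dominant behaviour as x → +∞; each term tends to a finite value or vanishes.
Limit = 6.

Final answer: 6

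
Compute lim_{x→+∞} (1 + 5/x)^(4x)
As x → +∞: write (1 + 5/x)^(4x) = ((1 + 5/x)^x)^4 → (e^5)^4 = e^20.
Limit = e^(20).

Final answer: e^(20)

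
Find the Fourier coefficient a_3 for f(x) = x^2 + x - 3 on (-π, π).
a_3 = (1/π) ∫_{-π}^{π} f(x)·cos(3x) dx.
Evaluate the integral (use parity and integration by parts as needed): a_3 = -4/9.

Final answer: -4/9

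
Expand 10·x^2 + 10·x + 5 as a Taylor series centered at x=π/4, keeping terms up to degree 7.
5 + 5·π^2/8 + 5·π/2 + (10 + 5·π)·(x - π/4) + 10·(x - π/4)^2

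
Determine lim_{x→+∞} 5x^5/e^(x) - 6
The quotient is an ∞/∞ indeterminate form as x → +∞.
The exponential denominator e^(x) dominates the polynomial numerator (e^x ≫ x^5 as x → ∞), so the quotient → 0.
Adding the constant: 0 - 6 = -6. Limit = -6.

Final answer: -6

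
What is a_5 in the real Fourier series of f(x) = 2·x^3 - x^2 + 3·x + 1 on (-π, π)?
a_5 = (1/π) ∫_{-π}^{π} f(x)·cos(5x) dx.
Evaluate the integral (use parity and integration by parts as needed): a_5 = 4/25.

Final answer: 4/25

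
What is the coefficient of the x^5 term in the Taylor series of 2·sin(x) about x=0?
Expand to order 5: 2·sin(x) = x^5/60 - x^3/3 + 2·x + O(x^6).
The coefficient of x^5 is 1/60.

Final answer: 1/60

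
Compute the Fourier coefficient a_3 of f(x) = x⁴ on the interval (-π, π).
a_3 = (1/π) ∫_{-π}^{π} f(x)·cos(3x) dx.
Evaluate the integral (use parity and integration by parts as needed): a_3 = 16/27 - 8·π^2/9.

Final answer: 16/27 - 8·π^2/9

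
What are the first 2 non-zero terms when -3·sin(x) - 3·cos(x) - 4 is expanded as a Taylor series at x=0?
-3·x - 7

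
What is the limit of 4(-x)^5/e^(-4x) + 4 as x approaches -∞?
The quotient is an ∞/∞ indeterminate form as x → -∞.
Compare growth rates of the dominant terms (exponentials ≫ polynomials ≫ logarithms), or apply L'Hôpital's rule; the quotient → 0.
Adding the constant: 0 + 4 = 4. Limit = 4.

Final answer: 4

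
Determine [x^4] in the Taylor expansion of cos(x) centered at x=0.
Expand to order 4: cos(x) = x^4/24 - x^2/2 + 1 + O(x^5).
The coefficient of x^4 is 1/24.

Final answer: 1/24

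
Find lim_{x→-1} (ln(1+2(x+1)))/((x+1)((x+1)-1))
Both numerator and denominator → 0 as x → -1; this is a 0/0 indeterminate form.
Expand each to leading order near x = -1: numerator ~ 2·(x + 1), denominator ~ -(x + 1).
The limit of the ratio is -2.

Final answer: -2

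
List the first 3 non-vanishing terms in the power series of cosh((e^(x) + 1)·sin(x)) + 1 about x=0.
2·x^3 + 2·x^2 + 2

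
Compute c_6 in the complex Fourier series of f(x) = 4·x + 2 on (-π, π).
Compute the real Fourier coefficients first: a_6 = 0, b_6 = -4/3.
Then c_6 = (a_6 − i·b_6)/2 = 2·i/3.

Final answer: 2·i/3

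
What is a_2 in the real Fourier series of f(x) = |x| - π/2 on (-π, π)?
a_2 = (1/π) ∫_{-π}^{π} f(x)·cos(2x) dx.
Evaluate the integral (use parity and integration by parts as needed): a_2 = 0.

Final answer: 0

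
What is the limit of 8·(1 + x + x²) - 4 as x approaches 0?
Direct substitution at x = 0 gives 4.

Final answer: 4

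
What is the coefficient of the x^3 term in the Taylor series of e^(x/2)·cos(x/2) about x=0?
Expand to order 3: e^(x/2)·cos(x/2) = -x^3/24 + x/2 + 1 + O(x^4).
The coefficient of x^3 is -1/24.

Final answer: -1/24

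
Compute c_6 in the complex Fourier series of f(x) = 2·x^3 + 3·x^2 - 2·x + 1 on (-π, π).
Compute the real Fourier coefficients first: a_6 = 1/3, b_6 = 7/9 - 2·π^2/3.
Then c_6 = (a_6 − i·b_6)/2 = 1/6 - 7·i/18 + i·π^2/3.

Final answer: 1/6 - 7·i/18 + i·π^2/3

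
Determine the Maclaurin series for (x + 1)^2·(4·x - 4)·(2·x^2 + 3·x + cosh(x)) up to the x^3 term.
6·x^3 - 18·x^2 - 16·x - 4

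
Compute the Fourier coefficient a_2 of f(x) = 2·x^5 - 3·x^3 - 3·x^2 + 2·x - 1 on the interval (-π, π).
a_2 = (1/π) ∫_{-π}^{π} f(x)·cos(2x) dx.
Evaluate the integral (use parity and integration by parts as needed): a_2 = -3.

Final answer: -3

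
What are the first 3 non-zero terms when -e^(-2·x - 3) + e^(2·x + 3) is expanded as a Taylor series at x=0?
x^2·(-2·e^(-3) + 2·e^(3)) + x·(2·e^(-3) + 2·e^(3)) - e^(-3) + e^(3)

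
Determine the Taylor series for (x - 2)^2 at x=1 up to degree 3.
1 - 2·(x - 1) + (x - 1)^2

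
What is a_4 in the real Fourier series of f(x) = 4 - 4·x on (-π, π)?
a_4 = (1/π) ∫_{-π}^{π} f(x)·cos(4x) dx.
Evaluate the integral (use parity and integration by parts as needed): a_4 = 0.

Final answer: 0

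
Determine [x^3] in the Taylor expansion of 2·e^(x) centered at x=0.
Expand to order 3: 2·e^(x) = x^3/3 + x^2 + 2·x + 2 + O(x^4).
The coefficient of x^3 is 1/3.

Final answer: 1/3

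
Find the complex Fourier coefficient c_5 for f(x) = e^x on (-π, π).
Compute the real Fourier coefficients first: a_5 = (1 - e^(2·π))·e^(-π)/(26·π), b_5 = (-5 + 5·e^(2·π))·e^(-π)/(26·π).
Then c_5 = (a_5 − i·b_5)/2 = -e^(π)/(52·π) + e^(-π)/(52·π) - 5·i·e^(π)/(52·π) + 5·i·e^(-π)/(52·π).

Final answer: -e^(π)/(52·π) + e^(-π)/(52·π) - 5·i·e^(π)/(52·π) + 5·i·e^(-π)/(52·π)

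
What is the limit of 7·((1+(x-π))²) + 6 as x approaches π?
Direct substitution at x = π gives 13.

Final answer: 13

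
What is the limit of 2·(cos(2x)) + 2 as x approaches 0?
Direct substitution at x = 0 gives 4.

Final answer: 4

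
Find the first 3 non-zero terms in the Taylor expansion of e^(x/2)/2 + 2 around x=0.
x^2/16 + x/4 + 5/2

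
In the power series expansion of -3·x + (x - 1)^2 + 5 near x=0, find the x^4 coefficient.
Expand to order 4: -3·x + (x - 1)^2 + 5 = x^2 - 5·x + 6 + O(x^5).
The coefficient of x^4 is 0.

Final answer: 0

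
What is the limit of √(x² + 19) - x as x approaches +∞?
This is an ∞ − ∞ indeterminate form.
Multiply and divide by the conjugate √(x²+19) + x; the x² terms cancel, leaving 19/(√(x²+19)+x) → 0.
Limit = 0.

Final answer: 0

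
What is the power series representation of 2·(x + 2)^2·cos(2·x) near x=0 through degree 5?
16·x^5/3 + 4·x^4/3 - 16·x^3 - 14·x^2 + 8·x + 8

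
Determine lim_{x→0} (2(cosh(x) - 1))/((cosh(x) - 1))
Both numerator and denominator → 0 as x → 0; this is a 0/0 indeterminate form.
Expand each to leading order near x = 0: numerator ~ x^2, denominator ~ x^2/2.
The limit of the ratio is 2.

Final answer: 2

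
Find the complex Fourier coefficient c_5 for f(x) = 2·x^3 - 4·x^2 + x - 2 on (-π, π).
Compute the real Fourier coefficients first: a_5 = 16/25, b_5 = 26/125 + 4·π^2/5.
Then c_5 = (a_5 − i·b_5)/2 = 8/25 - 2·i·π^2/5 - 13·i/125.

Final answer: 8/25 - 2·i·π^2/5 - 13·i/125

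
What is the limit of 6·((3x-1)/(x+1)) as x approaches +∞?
Evaluate the dominant behaviour as x → +∞; each term tends to a finite value or vanishes.
Limit = 18.

Final answer: 18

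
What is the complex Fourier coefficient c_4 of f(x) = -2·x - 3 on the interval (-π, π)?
Compute the real Fourier coefficients first: a_4 = 0, b_4 = 1.
Then c_4 = (a_4 − i·b_4)/2 = -i/2.

Final answer: -i/2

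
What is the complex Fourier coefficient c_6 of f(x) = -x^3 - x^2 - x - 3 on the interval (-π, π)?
Compute the real Fourier coefficients first: a_6 = -1/9, b_6 = 5/18 + π^2/3.
Then c_6 = (a_6 − i·b_6)/2 = -1/18 - i·π^2/6 - 5·i/36.

Final answer: -1/18 - i·π^2/6 - 5·i/36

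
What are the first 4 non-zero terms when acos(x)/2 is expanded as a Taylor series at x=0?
-3·x^5/80 - x^3/12 - x/2 + π/4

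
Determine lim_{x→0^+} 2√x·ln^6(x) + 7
The product is a 0·∞ indeterminate form at x → 0⁺.
Rewrite the product as 2·ln^6(x) / x^(-1/2) and apply L'Hôpital, or use the standard hierarchy x^(-1/2) ≫ |ln x|^6 as x → 0⁺.
The indeterminate product → 0, so the limit = 7.

Final answer: 7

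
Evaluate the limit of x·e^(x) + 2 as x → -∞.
The product is a 0·∞ indeterminate form at x → -∞.
Rewrite the product as x / e^(-x) (an ∞/∞ form) and apply L'Hôpital, or use the standard hierarchy e^(|x|) ≫ |x| as x → -∞.
The indeterminate product → 0, so the limit = 2.

Final answer: 2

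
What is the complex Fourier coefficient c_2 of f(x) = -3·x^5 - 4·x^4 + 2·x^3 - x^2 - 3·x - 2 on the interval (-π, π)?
Compute the real Fourier coefficients first: a_2 = 11 - 8·π^2, b_2 = -17·π^2 + 57/2 + 3·π^4.
Then c_2 = (a_2 − i·b_2)/2 = -4·π^2 + 11/2 - 3·i·π^4/2 - 57·i/4 + 17·i·π^2/2.

Final answer: -4·π^2 + 11/2 - 3·i·π^4/2 - 57·i/4 + 17·i·π^2/2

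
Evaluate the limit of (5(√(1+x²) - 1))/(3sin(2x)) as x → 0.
Both numerator and denominator → 0 as x → 0; this is a 0/0 indeterminate form.
Expand each to leading order near x = 0: numerator ~ 5·x^2/2, denominator ~ 6·x.
The limit of the ratio is 0.

Final answer: 0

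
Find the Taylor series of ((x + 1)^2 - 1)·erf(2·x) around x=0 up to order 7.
32·x^7/(5·√(π)) + 64·x^6/(5·√(π)) - 16·x^5/(3·√(π)) - 32·x^4/(3·√(π)) + 4·x^3/√(π) + 8·x^2/√(π)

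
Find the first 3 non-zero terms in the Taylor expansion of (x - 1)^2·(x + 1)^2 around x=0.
x^4 - 2·x^2 + 1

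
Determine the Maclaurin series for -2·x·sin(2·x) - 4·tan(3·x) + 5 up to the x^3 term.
-36·x^3 - 4·x^2 - 12·x + 5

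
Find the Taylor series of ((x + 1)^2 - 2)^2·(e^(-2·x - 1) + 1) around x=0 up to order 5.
2·x^5·e^(-1)/5 + x^4·(1 + 3·e^(-1)) + x^3·(4 - 28·e^(-1)/3) + x^2·(2 + 12·e^(-1)) + x·(-4 - 6·e^(-1)) + e^(-1) + 1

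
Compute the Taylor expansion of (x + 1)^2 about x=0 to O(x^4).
x^2 + 2·x + 1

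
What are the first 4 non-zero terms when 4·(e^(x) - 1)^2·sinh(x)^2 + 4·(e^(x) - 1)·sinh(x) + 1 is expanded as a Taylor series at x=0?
16·x^4/3 + 2·x^3 + 4·x^2 + 1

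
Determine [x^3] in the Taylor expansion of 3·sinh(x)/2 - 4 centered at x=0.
Expand to order 3: 3·sinh(x)/2 - 4 = x^3/4 + 3·x/2 - 4 + O(x^4).
The coefficient of x^3 is 1/4.

Final answer: 1/4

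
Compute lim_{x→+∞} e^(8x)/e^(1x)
This is an ∞/∞ indeterminate form as x → +∞.
Rewrite e^(8x)/e^(1x) = e^((8−1)x) = e^(7x); the exponent coefficient is 7 > 0 so e^(7x) → ∞.
Limit = ∞.

Final answer: ∞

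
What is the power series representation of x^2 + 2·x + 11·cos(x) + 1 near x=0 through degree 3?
-9·x^2/2 + 2·x + 12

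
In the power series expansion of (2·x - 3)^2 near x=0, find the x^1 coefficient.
Expand to order 1: (2·x - 3)^2 = 9 - 12·x + O(x^2).
The coefficient of x^1 is -12.

Final answer: -12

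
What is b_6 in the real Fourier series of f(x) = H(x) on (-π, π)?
b_6 = (1/π) ∫_{-π}^{π} f(x)·sin(6x) dx.
Evaluate the integral (use parity and integration by parts as needed): b_6 = 0.

Final answer: 0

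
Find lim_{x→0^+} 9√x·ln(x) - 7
The product is a 0·∞ indeterminate form at x → 0⁺.
Rewrite the product as 9·ln(x) / x^(-1/2) and apply L'Hôpital, or use the standard hierarchy x^(-1/2) ≫ |ln x| as x → 0⁺.
The indeterminate product → 0, so the limit = -7.

Final answer: -7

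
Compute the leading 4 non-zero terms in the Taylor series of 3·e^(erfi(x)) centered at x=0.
x^3·(4/π^(3/2) + 2/√(π)) + 6·x^2/π + 6·x/√(π) + 3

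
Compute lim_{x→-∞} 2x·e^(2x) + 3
The product is a 0·∞ indeterminate form at x → -∞.
Rewrite the product as 2x / e^(-2x) (an ∞/∞ form) and apply L'Hôpital, or use the standard hierarchy e^(2|x|) ≫ |x| as x → -∞.
The indeterminate product → 0, so the limit = 3.

Final answer: 3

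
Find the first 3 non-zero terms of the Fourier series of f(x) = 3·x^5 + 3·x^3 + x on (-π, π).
(-114·π^2 + 6·π^4 + 686)·sin(x) + (-3·π^4 - 19 + 12·π^2)·sin(2·x) + (-22·π^2/9 + 62/27 + 2·π^4)·sin(3·x)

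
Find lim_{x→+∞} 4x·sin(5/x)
As x → +∞: let u = 5/x → 0⁺; then 4·x·sin(5/x) = 4·5·sin(u)/u → 4·5·1 = 20.
Limit = 20.

Final answer: 20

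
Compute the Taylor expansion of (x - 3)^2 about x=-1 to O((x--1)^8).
16 - 8·(x + 1) + (x + 1)^2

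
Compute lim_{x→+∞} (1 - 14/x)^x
As x → +∞: this is the defining limit (1 - 14/x)^x → e^(-14).
Limit = e^(-14).

Final answer: e^(-14)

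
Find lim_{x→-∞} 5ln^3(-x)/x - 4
The quotient is an ∞/∞ indeterminate form as x → -∞.
Compare growth rates of the dominant terms (exponentials ≫ polynomials ≫ logarithms), or apply L'Hôpital's rule; the quotient → 0.
Adding the constant: 0 - 4 = -4. Limit = -4.

Final answer: -4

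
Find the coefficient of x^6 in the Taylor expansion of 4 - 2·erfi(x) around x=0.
Expand to order 6: 4 - 2·erfi(x) = -2·x^5/(5·√(π)) - 4·x^3/(3·√(π)) - 4·x/√(π) + 4 + O(x^7).
The coefficient of x^6 is 0.

Final answer: 0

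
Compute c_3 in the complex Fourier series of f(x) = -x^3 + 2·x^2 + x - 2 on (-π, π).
Compute the real Fourier coefficients first: a_3 = -8/9, b_3 = 10/9 - 2·π^2/3.
Then c_3 = (a_3 − i·b_3)/2 = -4/9 - 5·i/9 + i·π^2/3.

Final answer: -4/9 - 5·i/9 + i·π^2/3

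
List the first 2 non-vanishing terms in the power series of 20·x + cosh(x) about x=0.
20·x + 1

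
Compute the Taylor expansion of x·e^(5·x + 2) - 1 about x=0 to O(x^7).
625·x^6·e^(2)/24 + 625·x^5·e^(2)/24 + 125·x^4·e^(2)/6 + 25·x^3·e^(2)/2 + 5·x^2·e^(2) + x·e^(2) - 1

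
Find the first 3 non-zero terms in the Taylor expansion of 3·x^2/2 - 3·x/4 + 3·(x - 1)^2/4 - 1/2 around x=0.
9·x^2/4 - 9·x/4 + 1/4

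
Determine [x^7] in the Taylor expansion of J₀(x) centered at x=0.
Expand to order 7: J₀(x) = -x^6/2304 + x^4/64 - x^2/4 + 1 + O(x^8).
The coefficient of x^7 is 0.

Final answer: 0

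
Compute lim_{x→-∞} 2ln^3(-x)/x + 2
The quotient is an ∞/∞ indeterminate form as x → -∞.
Compare growth rates of the dominant terms (exponentials ≫ polynomials ≫ logarithms), or apply L'Hôpital's rule; the quotient → 0.
Adding the constant: 0 + 2 = 2. Limit = 2.

Final answer: 2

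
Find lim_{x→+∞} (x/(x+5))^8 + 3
As x → +∞: x/(x+5) = 1/(1 + 5/x) → 1, and the 8th power of a limit-1 base also → 1; with the additive constant, 1 + 3 = 4.
Limit = 4.

Final answer: 4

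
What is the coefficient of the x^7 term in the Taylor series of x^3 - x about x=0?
Expand to order 7: x^3 - x = x^3 - x + O(x^8).
The coefficient of x^7 is 0.

Final answer: 0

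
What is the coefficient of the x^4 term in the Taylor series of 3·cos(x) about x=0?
Expand to order 4: 3·cos(x) = x^4/8 - 3·x^2/2 + 3 + O(x^5).
The coefficient of x^4 is 1/8.

Final answer: 1/8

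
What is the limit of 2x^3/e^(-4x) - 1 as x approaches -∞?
The quotient is an ∞/∞ indeterminate form as x → -∞.
Compare growth rates of the dominant terms (exponentials ≫ polynomials ≫ logarithms), or apply L'Hôpital's rule; the quotient → 0.
Adding the constant: 0 - 1 = -1. Limit = -1.

Final answer: -1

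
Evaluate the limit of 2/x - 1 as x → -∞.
Evaluate the dominant behaviour as x → -∞; each term tends to a finite value or vanishes.
Limit = -1.

Final answer: -1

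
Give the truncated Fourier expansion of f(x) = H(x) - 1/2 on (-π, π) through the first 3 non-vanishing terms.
2·sin(x)/π + 2·sin(3·x)/(3·π) + 2·sin(5·x)/(5·π)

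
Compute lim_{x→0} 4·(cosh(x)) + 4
Direct substitution at x = 0 gives 8.

Final answer: 8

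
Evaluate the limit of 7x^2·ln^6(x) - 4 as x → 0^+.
The product is a 0·∞ indeterminate form at x → 0⁺.
Rewrite the product as 7·ln^6(x) / x^(-2) and apply L'Hôpital, or use the standard hierarchy x^(-2) ≫ |ln x|^6 as x → 0⁺.
The indeterminate product → 0, so the limit = -4.

Final answer: -4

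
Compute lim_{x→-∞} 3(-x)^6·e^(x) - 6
The product is a 0·∞ indeterminate form at x → -∞.
Rewrite the product as 3(-x)^6 / e^(-x) (an ∞/∞ form) and apply L'Hôpital, or use the standard hierarchy e^(|x|) ≫ |(-x)^6| as x → -∞.
The indeterminate product → 0, so the limit = -6.

Final answer: -6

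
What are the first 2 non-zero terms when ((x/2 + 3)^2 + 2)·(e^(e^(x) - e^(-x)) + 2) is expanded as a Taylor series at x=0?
31·x + 33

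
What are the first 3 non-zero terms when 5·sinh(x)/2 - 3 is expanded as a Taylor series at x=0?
5·x^3/12 + 5·x/2 - 3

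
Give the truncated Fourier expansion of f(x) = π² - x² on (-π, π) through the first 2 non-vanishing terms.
4·cos(x) + 2·π^2/3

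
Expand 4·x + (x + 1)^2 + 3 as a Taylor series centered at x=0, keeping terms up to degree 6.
x^2 + 6·x + 4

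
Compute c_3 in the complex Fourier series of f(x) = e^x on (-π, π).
Compute the real Fourier coefficients first: a_3 = (1 - e^(2·π))·e^(-π)/(10·π), b_3 = (-3 + 3·e^(2·π))·e^(-π)/(10·π).
Then c_3 = (a_3 − i·b_3)/2 = -e^(π)/(20·π) + e^(-π)/(20·π) - 3·i·e^(π)/(20·π) + 3·i·e^(-π)/(20·π).

Final answer: -e^(π)/(20·π) + e^(-π)/(20·π) - 3·i·e^(π)/(20·π) + 3·i·e^(-π)/(20·π)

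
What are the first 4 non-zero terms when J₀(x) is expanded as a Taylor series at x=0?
-x^6/2304 + x^4/64 - x^2/4 + 1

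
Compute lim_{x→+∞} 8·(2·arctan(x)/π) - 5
Evaluate the dominant behaviour as x → +∞; each term tends to a finite value or vanishes.
Limit = 3.

Final answer: 3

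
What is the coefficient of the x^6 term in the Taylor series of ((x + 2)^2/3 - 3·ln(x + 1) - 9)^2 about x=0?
Expand to order 6: ((x + 2)^2/3 - 3·ln(x + 1) - 9)^2 = -23·x^6/12 + 91·x^5/30 - 173·x^4/36 + 83·x^3/9 - 76·x^2/3 + 230·x/9 + 529/9 + O(x^7).
The coefficient of x^6 is -23/12.

Final answer: -23/12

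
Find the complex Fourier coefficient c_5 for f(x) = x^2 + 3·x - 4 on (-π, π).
Compute the real Fourier coefficients first: a_5 = -4/25, b_5 = 6/5.
Then c_5 = (a_5 − i·b_5)/2 = -2/25 - 3·i/5.

Final answer: -2/25 - 3·i/5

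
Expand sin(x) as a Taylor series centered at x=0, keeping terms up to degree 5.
x^5/120 - x^3/6 + x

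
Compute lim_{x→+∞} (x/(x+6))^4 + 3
As x → +∞: x/(x+6) = 1/(1 + 6/x) → 1, and the 4th power of a limit-1 base also → 1; with the additive constant, 1 + 3 = 4.
Limit = 4.

Final answer: 4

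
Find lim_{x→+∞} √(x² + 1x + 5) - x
This is an ∞ − ∞ indeterminate form.
Multiply and divide by the conjugate √(x²+1x + 5) + x; the x² terms cancel, leaving (1x + 5)/(√(x²+1x + 5)+x) → 1/2.
Limit = 1/2.

Final answer: 1/2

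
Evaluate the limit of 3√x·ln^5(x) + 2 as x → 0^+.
The product is a 0·∞ indeterminate form at x → 0⁺.
Rewrite the product as 3·ln^5(x) / x^(-1/2) and apply L'Hôpital, or use the standard hierarchy x^(-1/2) ≫ |ln x|^5 as x → 0⁺.
The indeterminate product → 0, so the limit = 2.

Final answer: 2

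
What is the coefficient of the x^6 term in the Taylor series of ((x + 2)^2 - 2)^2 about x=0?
Expand to order 6: ((x + 2)^2 - 2)^2 = x^4 + 8·x^3 + 20·x^2 + 16·x + 4 + O(x^7).
The coefficient of x^6 is 0.

Final answer: 0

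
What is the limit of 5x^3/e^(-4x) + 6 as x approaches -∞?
The quotient is an ∞/∞ indeterminate form as x → -∞.
Compare growth rates of the dominant terms (exponentials ≫ polynomials ≫ logarithms), or apply L'Hôpital's rule; the quotient → 0.
Adding the constant: 0 + 6 = 6. Limit = 6.

Final answer: 6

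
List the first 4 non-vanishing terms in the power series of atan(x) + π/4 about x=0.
x^5/5 - x^3/3 + x + π/4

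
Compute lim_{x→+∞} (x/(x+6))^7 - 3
As x → +∞: x/(x+6) = 1/(1 + 6/x) → 1, and the 7th power of a limit-1 base also → 1; with the additive constant, 1 - 3 = -2.
Limit = -2.

Final answer: -2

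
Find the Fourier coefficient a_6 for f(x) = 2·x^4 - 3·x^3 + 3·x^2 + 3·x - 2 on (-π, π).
a_6 = (1/π) ∫_{-π}^{π} f(x)·cos(6x) dx.
Evaluate the integral (use parity and integration by parts as needed): a_6 = 7/27 + 4·π^2/9.

Final answer: 7/27 + 4·π^2/9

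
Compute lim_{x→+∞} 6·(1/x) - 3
Evaluate the dominant behaviour as x → +∞; each term tends to a finite value or vanishes.
Limit = -3.

Final answer: -3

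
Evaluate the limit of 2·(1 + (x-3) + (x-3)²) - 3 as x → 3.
Direct substitution at x = 3 gives -1.

Final answer: -1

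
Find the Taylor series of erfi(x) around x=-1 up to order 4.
-erfi(1) + 2·e·(x + 1)/√(π) - 2·e·(x + 1)^2/√(π) + 2·e·(x + 1)^3/√(π) - 5·e·(x + 1)^4/(3·√(π))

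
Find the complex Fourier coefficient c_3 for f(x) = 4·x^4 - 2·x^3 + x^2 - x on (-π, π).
Compute the real Fourier coefficients first: a_3 = 52/27 - 32·π^2/9, b_3 = 2/9 - 4·π^2/3.
Then c_3 = (a_3 − i·b_3)/2 = -16·π^2/9 + 26/27 - i/9 + 2·i·π^2/3.

Final answer: -16·π^2/9 + 26/27 - i/9 + 2·i·π^2/3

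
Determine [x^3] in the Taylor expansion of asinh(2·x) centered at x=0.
Expand to order 3: asinh(2·x) = -4·x^3/3 + 2·x + O(x^4).
The coefficient of x^3 is -4/3.

Final answer: -4/3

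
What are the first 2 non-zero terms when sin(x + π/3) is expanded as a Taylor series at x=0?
x/2 + √(3)/2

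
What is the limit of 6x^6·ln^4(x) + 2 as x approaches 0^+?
The product is a 0·∞ indeterminate form at x → 0⁺.
Rewrite the product as 6·ln^4(x) / x^(-6) and apply L'Hôpital, or use the standard hierarchy x^(-6) ≫ |ln x|^4 as x → 0⁺.
The indeterminate product → 0, so the limit = 2.

Final answer: 2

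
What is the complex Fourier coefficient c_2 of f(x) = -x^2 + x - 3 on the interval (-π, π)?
Compute the real Fourier coefficients first: a_2 = -1, b_2 = -1.
Then c_2 = (a_2 − i·b_2)/2 = -1/2 + i/2.

Final answer: -1/2 + i/2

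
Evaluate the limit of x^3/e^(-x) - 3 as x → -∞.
The quotient is an ∞/∞ indeterminate form as x → -∞.
Compare growth rates of the dominant terms (exponentials ≫ polynomials ≫ logarithms), or apply L'Hôpital's rule; the quotient → 0.
Adding the constant: 0 - 3 = -3. Limit = -3.

Final answer: -3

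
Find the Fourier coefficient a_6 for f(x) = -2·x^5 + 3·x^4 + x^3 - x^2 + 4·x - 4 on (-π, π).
a_6 = (1/π) ∫_{-π}^{π} f(x)·cos(6x) dx.
Evaluate the integral (use parity and integration by parts as needed): a_6 = -2/9 + 2·π^2/3.

Final answer: -2/9 + 2·π^2/3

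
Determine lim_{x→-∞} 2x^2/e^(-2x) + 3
The quotient is an ∞/∞ indeterminate form as x → -∞.
Compare growth rates of the dominant terms (exponentials ≫ polynomials ≫ logarithms), or apply L'Hôpital's rule; the quotient → 0.
Adding the constant: 0 + 3 = 3. Limit = 3.

Final answer: 3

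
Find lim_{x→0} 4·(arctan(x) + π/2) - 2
Direct substitution at x = 0 gives -2 + 2·π.

Final answer: -2 + 2·π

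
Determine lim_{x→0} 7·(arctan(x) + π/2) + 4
Direct substitution at x = 0 gives 4 + 7·π/2.

Final answer: 4 + 7·π/2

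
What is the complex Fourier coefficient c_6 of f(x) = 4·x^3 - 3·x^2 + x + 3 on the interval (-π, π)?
Compute the real Fourier coefficients first: a_6 = -1/3, b_6 = -4·π^2/3 - 1/9.
Then c_6 = (a_6 − i·b_6)/2 = -1/6 + i/18 + 2·i·π^2/3.

Final answer: -1/6 + i/18 + 2·i·π^2/3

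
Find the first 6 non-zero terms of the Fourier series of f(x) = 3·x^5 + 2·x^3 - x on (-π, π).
(-116·π^2 + 6·π^4 + 694)·sin(x) + (-3·π^4 - 37/2 + 13·π^2)·sin(2·x) + (-28·π^2/9 + 38/27 + 2·π^4)·sin(3·x) + (-3·π^4/2 + 11/64 + 7·π^2/8)·sin(4·x) + (-4·π^2/25 - 226/625 + 6·π^4/5)·sin(5·x) + (-π^4 - π^2/9 + 19/54)·sin(6·x)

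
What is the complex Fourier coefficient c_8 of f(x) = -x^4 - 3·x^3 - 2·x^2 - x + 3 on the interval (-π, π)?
Compute the real Fourier coefficients first: a_8 = -π^2/8 - 29/256, b_8 = 23/128 + 3·π^2/4.
Then c_8 = (a_8 − i·b_8)/2 = -π^2/16 - 29/512 - 3·i·π^2/8 - 23·i/256.

Final answer: -π^2/16 - 29/512 - 3·i·π^2/8 - 23·i/256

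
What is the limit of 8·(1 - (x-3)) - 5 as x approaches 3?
Direct substitution at x = 3 gives 3.

Final answer: 3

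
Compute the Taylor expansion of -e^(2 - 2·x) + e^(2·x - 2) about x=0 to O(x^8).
x^7·(8·e^(-2)/315 + 8·e^(2)/315) + x^6·(-4·e^(2)/45 + 4·e^(-2)/45) + x^5·(4·e^(-2)/15 + 4·e^(2)/15) + x^4·(-2·e^(2)/3 + 2·e^(-2)/3) + x^3·(4·e^(-2)/3 + 4·e^(2)/3) + x^2·(-2·e^(2) + 2·e^(-2)) + x·(2·e^(-2) + 2·e^(2)) - e^(2) + e^(-2)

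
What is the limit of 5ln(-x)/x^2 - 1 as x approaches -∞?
The quotient is an ∞/∞ indeterminate form as x → -∞.
Compare growth rates of the dominant terms (exponentials ≫ polynomials ≫ logarithms), or apply L'Hôpital's rule; the quotient → 0.
Adding the constant: 0 - 1 = -1. Limit = -1.

Final answer: -1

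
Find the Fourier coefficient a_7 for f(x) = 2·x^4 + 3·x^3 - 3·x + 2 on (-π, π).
a_7 = (1/π) ∫_{-π}^{π} f(x)·cos(7x) dx.
Evaluate the integral (use parity and integration by parts as needed): a_7 = 96/2401 - 16·π^2/49.

Final answer: 96/2401 - 16·π^2/49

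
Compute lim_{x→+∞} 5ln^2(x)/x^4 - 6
The quotient is an ∞/∞ indeterminate form as x → +∞.
The polynomial denominator x^4 dominates the logarithmic numerator (any positive power of x ≫ ln^2(x) as x → ∞), so the quotient → 0.
Adding the constant: 0 - 6 = -6. Limit = -6.

Final answer: -6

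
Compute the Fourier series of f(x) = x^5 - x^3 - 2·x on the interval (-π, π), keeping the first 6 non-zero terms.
(-42·π^2 + 2·π^4 + 248)·sin(x) + (-π^4 - 7 + 6·π^2)·sin(2·x) + (-58·π^2/27 + 8/81 + 2·π^4/3)·sin(3·x) + (-π^4/2 + 37/64 + 9·π^2/8)·sin(4·x) + (-18·π^2/25 - 392/625 + 2·π^4/5)·sin(5·x) + (-π^4/3 + 47/81 + 14·π^2/27)·sin(6·x)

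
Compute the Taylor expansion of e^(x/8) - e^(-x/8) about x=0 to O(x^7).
x^5/1966080 + x^3/1536 + x/4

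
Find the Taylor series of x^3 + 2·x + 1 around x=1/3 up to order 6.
46/27 + 7·(x - 1/3)/3 + (x - 1/3)^2 + (x - 1/3)^3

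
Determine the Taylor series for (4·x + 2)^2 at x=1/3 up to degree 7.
100/9 + 80·(x - 1/3)/3 + 16·(x - 1/3)^2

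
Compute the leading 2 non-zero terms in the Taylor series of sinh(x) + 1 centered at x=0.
x + 1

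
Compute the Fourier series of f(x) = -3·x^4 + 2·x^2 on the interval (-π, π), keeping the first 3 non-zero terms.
(-152 + 24·π^2)·cos(x) + (11 - 6·π^2)·cos(2·x) - 3·π^4/5 + 2·π^2/3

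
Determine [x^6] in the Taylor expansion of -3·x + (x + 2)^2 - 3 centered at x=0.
Expand to order 6: -3·x + (x + 2)^2 - 3 = x^2 + x + 1 + O(x^7).
The coefficient of x^6 is 0.

Final answer: 0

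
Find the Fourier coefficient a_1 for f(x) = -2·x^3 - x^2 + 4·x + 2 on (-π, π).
a_1 = (1/π) ∫_{-π}^{π} f(x)·cos(1x) dx.
Evaluate the integral (use parity and integration by parts as needed): a_1 = 4.

Final answer: 4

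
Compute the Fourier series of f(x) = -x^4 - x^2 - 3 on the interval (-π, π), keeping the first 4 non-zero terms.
(-44 + 8·π^2)·cos(x) + (2 - 2·π^2)·cos(2·x) + (-4/27 + 8·π^2/9)·cos(3·x) - π^4/5 - π^2/3 - 3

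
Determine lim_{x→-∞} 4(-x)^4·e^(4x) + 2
The product is a 0·∞ indeterminate form at x → -∞.
Rewrite the product as 4(-x)^4 / e^(-4x) (an ∞/∞ form) and apply L'Hôpital, or use the standard hierarchy e^(4|x|) ≫ |(-x)^4| as x → -∞.
The indeterminate product → 0, so the limit = 2.

Final answer: 2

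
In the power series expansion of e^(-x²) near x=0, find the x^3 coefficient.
Expand to order 3: e^(-x²) = 1 - x^2 + O(x^4).
The coefficient of x^3 is 0.

Final answer: 0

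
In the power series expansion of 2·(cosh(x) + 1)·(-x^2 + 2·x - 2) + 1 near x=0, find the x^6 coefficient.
Expand to order 6: 2·(cosh(x) + 1)·(-x^2 + 2·x - 2) + 1 = -4·x^6/45 + x^5/6 - 7·x^4/6 + 2·x^3 - 6·x^2 + 8·x - 7 + O(x^7).
The coefficient of x^6 is -4/45.

Final answer: -4/45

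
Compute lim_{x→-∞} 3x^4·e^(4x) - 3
The product is a 0·∞ indeterminate form at x → -∞.
Rewrite the product as 3x^4 / e^(-4x) (an ∞/∞ form) and apply L'Hôpital, or use the standard hierarchy e^(4|x|) ≫ |x^4| as x → -∞.
The indeterminate product → 0, so the limit = -3.

Final answer: -3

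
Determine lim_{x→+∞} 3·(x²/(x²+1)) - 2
Evaluate the dominant behaviour as x → +∞; each term tends to a finite value or vanishes.
Limit = 1.

Final answer: 1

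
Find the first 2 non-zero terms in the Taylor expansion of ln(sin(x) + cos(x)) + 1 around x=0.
x + 1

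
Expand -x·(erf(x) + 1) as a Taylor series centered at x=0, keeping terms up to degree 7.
-x^6/(5·√(π)) + 2·x^4/(3·√(π)) - 2·x^2/√(π) - x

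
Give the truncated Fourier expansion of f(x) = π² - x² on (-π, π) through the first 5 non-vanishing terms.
4·cos(x) - cos(2·x) + 4·cos(3·x)/9 - cos(4·x)/4 + 2·π^2/3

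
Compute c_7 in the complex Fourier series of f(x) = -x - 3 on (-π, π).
Compute the real Fourier coefficients first: a_7 = 0, b_7 = -2/7.
Then c_7 = (a_7 − i·b_7)/2 = i/7.

Final answer: i/7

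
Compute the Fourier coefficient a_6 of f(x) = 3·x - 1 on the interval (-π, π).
a_6 = (1/π) ∫_{-π}^{π} f(x)·cos(6x) dx.
Evaluate the integral (use parity and integration by parts as needed): a_6 = 0.

Final answer: 0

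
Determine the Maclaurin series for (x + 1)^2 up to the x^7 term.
x^2 + 2·x + 1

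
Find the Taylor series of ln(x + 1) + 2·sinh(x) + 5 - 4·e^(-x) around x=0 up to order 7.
121·x^7/840 - 31·x^6/180 + x^5/4 - 5·x^4/12 + 4·x^3/3 - 5·x^2/2 + 7·x + 1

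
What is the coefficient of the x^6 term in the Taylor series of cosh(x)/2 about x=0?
Expand to order 6: cosh(x)/2 = x^6/1440 + x^4/48 + x^2/4 + 1/2 + O(x^7).
The coefficient of x^6 is 1/1440.

Final answer: 1/1440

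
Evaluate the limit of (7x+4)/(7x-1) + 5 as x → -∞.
Evaluate the dominant behaviour as x → -∞; each term tends to a finite value or vanishes.
Limit = 6.

Final answer: 6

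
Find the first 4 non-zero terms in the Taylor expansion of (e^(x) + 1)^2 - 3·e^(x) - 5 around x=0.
7·x^3/6 + 3·x^2/2 + x - 4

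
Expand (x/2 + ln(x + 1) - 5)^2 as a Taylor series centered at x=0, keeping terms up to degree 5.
-37·x^5/12 + 15·x^4/4 - 29·x^3/6 + 29·x^2/4 - 15·x + 25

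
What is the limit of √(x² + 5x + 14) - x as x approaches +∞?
This is an ∞ − ∞ indeterminate form.
Multiply and divide by the conjugate √(x²+5x + 14) + x; the x² terms cancel, leaving (5x + 14)/(√(x²+5x + 14)+x) → 5/2.
Limit = 5/2.

Final answer: 5/2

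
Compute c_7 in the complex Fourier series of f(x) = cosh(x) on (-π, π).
Compute the real Fourier coefficients first: a_7 = -sinh(π)/(25·π), b_7 = 0.
Then c_7 = (a_7 − i·b_7)/2 = -sinh(π)/(50·π).

Final answer: -sinh(π)/(50·π)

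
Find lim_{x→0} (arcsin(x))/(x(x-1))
Both numerator and denominator → 0 as x → 0; this is a 0/0 indeterminate form.
Expand each to leading order near x = 0: numerator ~ x, denominator ~ -x.
The limit of the ratio is -1.

Final answer: -1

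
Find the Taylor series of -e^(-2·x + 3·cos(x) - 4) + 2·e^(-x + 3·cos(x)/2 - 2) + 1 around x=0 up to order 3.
x^3·(-5·e^(-1)/3 + 7·e^(-1/2)/6) + x^2·(-e^(-1/2)/2 - e^(-1)/2) + x·(-2·e^(-1/2) + 2·e^(-1)) - e^(-1) + 1 + 2·e^(-1/2)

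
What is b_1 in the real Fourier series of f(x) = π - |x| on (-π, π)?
b_1 = (1/π) ∫_{-π}^{π} f(x)·sin(1x) dx.
Evaluate the integral (use parity and integration by parts as needed): b_1 = 0.

Final answer: 0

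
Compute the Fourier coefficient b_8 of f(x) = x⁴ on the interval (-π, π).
b_8 = (1/π) ∫_{-π}^{π} f(x)·sin(8x) dx.
Evaluate the integral (use parity and integration by parts as needed): b_8 = 0.

Final answer: 0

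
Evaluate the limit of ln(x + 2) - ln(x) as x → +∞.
This is an ∞ − ∞ indeterminate form.
Combine the logarithms: ln(x+2) − ln(x) = ln((x+2)/(x)) = ln(1 + 2/(x)) → ln(1) = 0.
Limit = 0.

Final answer: 0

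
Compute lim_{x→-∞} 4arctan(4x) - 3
Evaluate the dominant behaviour as x → -∞; each term tends to a finite value or vanishes.
Limit = -2·π - 3.

Final answer: -2·π - 3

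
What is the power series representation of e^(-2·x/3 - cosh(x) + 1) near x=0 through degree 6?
1379·x^6/104976 - 233·x^5/7290 - 19·x^4/972 + 23·x^3/81 - 5·x^2/18 - 2·x/3 + 1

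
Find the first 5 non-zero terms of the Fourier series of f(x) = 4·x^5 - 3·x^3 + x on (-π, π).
(-166·π^2 + 8·π^4 + 998)·sin(x) + (-4·π^4 - 71/2 + 23·π^2)·sin(2·x) + (-214·π^2/27 + 482/81 + 8·π^4/3)·sin(3·x) + (-2·π^4 - 2 + 4·π^2)·sin(4·x) + (-62·π^2/25 + 622/625 + 8·π^4/5)·sin(5·x)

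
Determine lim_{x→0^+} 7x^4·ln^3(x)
This is a 0·∞ indeterminate form at x → 0⁺.
Rewrite the product as 7·ln^3(x) / x^(-4) and apply L'Hôpital, or use the standard hierarchy x^(-4) ≫ |ln x|^3 as x → 0⁺.
The indeterminate product → 0, so the limit = 0.

Final answer: 0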